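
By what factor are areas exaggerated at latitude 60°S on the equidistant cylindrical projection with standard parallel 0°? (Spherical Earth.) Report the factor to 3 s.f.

2.00

Plate carrée maps x = Rλ, y = Rφ. The meridian scale is h = 1 and the parallel scale is k = 1/cos φ = sec φ.
Areal scale = h·k = 1 × sec φ; at 60°, h = 1.000, k = 2.000, so h·k = 2.000.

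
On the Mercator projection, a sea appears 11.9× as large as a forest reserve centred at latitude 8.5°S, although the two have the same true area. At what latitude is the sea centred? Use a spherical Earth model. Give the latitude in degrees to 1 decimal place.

On Mercator, (apparent₁)/(apparent₂) = sec²φ₁ / sec²φ₂ when true areas are equal.
cos²φ₂ / cos²φ₁ = 11.9  ⇒  cos φ₁ = cos 8.5° / √11.9 = 0.9890/3.450 = 0.2867.
φ₁ = arccos(0.2867) ≈ 73.3°.

73.3°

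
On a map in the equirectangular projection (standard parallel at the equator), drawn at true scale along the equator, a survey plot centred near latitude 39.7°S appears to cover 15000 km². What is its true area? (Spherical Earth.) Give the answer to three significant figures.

11500 km²

Plate carrée maps x = Rλ, y = Rφ. The meridian scale is h = 1 and the parallel scale is k = 1/cos φ = sec φ.
Areal scale = h·k = 1 × sec φ; at 39.7°, h = 1.000, k = 1.300, so h·k = 1.300.
True area = apparent / (areal scale) = 15000 / 1.300 ≈ 11500 km².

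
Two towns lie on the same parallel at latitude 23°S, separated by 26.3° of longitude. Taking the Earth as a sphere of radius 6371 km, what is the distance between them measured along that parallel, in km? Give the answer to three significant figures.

2690 km

Arc length along a parallel = R cos φ · Δλ (with Δλ in radians).
= 6371 × cos 23° × (26.3° × π/180) = 6371 × 0.9205 × 0.4590 ≈ 2690 km.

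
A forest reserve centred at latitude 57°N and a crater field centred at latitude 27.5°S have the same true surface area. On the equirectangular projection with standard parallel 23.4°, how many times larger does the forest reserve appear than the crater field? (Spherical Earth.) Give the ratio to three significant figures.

1.63

The equidistant cylindrical projection with φ₀ = 23.4° has h = 1 (meridians true) and k = cos φ₀ / cos φ along parallels.
Areal scale at 57°: h·k = 1.000 × 1.685 = 1.685.
Areal scale at 27.5°: h·k = 1.000 × 1.035 = 1.035.
Ratio = 1.685/1.035 ≈ 1.63.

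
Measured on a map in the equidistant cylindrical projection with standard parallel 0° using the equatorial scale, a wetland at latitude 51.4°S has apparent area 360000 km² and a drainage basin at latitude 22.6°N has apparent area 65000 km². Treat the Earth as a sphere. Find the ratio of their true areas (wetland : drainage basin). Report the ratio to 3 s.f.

Plate carrée has h = 1 and k = sec φ, giving areal scale sec φ; true area = (apparent area) · cos φ.
True area of wetland: 360000 × cos(51.4°) = 360000 × 0.6239 = 224600 km².
True area of drainage basin: 65000 × cos(22.6°) = 65000 × 0.9232 = 60010 km².
Ratio = 224600 / 60010 ≈ 3.74.

3.74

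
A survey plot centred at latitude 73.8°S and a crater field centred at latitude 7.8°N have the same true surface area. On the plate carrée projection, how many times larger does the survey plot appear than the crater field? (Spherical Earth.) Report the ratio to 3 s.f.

3.55

Plate carrée maps x = Rλ, y = Rφ. The meridian scale is h = 1 and the parallel scale is k = 1/cos φ = sec φ.
Areal scale at 73.8°: h·k = 1.000 × 3.584 = 3.584.
Areal scale at 7.8°: h·k = 1.000 × 1.009 = 1.009.
Ratio = 3.584/1.009 ≈ 3.55.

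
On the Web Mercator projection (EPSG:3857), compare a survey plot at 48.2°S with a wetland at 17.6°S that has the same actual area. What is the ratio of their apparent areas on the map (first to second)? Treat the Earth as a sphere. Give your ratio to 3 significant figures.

Mercator is conformal with k = sec φ, so areal scale = k² = sec²φ.
At 48.2°: sec²(48.2°) = 1/0.6665² = 2.251.
At 17.6°: sec²(17.6°) = 1/0.9532² = 1.101.
Ratio = 2.251/1.101 = cos²(17.6°)/cos²(48.2°) ≈ 2.05.

2.05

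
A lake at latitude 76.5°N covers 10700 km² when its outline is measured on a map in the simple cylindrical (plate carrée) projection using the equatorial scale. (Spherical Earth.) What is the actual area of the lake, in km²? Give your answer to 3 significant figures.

2500 km²

Plate carrée maps x = Rλ, y = Rφ. The meridian scale is h = 1 and the parallel scale is k = 1/cos φ = sec φ.
Areal scale = h·k = 1 × sec φ; at 76.5°, h = 1.000, k = 4.284, so h·k = 4.284.
True area = apparent / (areal scale) = 10700 / 4.284 ≈ 2500 km².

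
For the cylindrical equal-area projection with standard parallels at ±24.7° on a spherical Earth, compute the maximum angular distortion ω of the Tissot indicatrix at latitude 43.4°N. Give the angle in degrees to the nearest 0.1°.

For cylindrical equal-area with standard parallel φ₀, h = cos φ / cos φ₀ and k = cos φ₀ / cos φ, so h·k = 1.
At 43.4°: h = 0.7997, k = 1.250; principal scales a = 1.250, b = 0.7997.
sin(ω/2) = (a − b)/(a + b) = 0.4507/2.050 = 0.2198, so ω = 2 arcsin(0.2198) ≈ 25.4°.

25.4°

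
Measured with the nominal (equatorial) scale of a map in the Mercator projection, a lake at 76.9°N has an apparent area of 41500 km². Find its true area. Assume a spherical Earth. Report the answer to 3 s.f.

2130 km²

The Mercator projection is conformal; its linear scale factor is the same in every direction and equals sec φ = 1/cos φ.
Areal scale = k² = sec²φ = 1/cos²(76.9°) = 1/0.2267² = 19.47.
True area = apparent / (areal scale) = 41500 / 19.47 ≈ 2130 km².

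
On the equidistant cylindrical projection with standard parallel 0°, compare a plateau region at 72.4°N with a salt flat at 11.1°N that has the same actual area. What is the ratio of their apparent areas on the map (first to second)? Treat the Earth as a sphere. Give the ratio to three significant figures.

Plate carrée maps x = Rλ, y = Rφ. The meridian scale is h = 1 and the parallel scale is k = 1/cos φ = sec φ.
Areal scale at 72.4°: h·k = 1.000 × 3.307 = 3.307.
Areal scale at 11.1°: h·k = 1.000 × 1.019 = 1.019.
Ratio = 3.307/1.019 ≈ 3.25.

3.25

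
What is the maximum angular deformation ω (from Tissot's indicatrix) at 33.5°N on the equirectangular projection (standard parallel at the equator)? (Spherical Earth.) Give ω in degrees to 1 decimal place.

Plate carrée maps x = Rλ, y = Rφ. The meridian scale is h = 1 and the parallel scale is k = 1/cos φ = sec φ.
At 33.5°: h = 1.000, k = 1.199; principal scales a = 1.199, b = 1.000.
sin(ω/2) = (a − b)/(a + b) = 0.1992/2.199 = 0.09058, so ω = 2 arcsin(0.09058) ≈ 10.4°.

10.4°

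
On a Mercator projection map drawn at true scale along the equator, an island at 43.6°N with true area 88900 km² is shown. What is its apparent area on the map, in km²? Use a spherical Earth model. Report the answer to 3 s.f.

170000 km²

For Mercator, h = k = sec φ (a conformal cylindrical projection has a single point scale, 1/cos φ).
Areal scale = k² = sec²φ = 1/cos²(43.6°) = 1/0.7242² = 1.907.
Apparent area = 88900 × 1.907 ≈ 170000 km².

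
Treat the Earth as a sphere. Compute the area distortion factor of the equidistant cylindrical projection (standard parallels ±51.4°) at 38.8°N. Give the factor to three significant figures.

The equidistant cylindrical projection with φ₀ = 51.4° has h = 1 (meridians true) and k = cos φ₀ / cos φ along parallels.
Areal scale = h·k = 1 × cos φ₀ / cos φ; at 38.8°, h = 1.000, k = 0.8005, so h·k = 0.8005.

0.801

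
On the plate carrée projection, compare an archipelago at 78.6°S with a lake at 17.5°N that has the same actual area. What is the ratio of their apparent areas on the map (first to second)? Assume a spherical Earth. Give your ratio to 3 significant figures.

Plate carrée maps x = Rλ, y = Rφ. The meridian scale is h = 1 and the parallel scale is k = 1/cos φ = sec φ.
Areal scale at 78.6°: h·k = 1.000 × 5.059 = 5.059.
Areal scale at 17.5°: h·k = 1.000 × 1.049 = 1.049.
Ratio = 5.059/1.049 ≈ 4.83.

4.83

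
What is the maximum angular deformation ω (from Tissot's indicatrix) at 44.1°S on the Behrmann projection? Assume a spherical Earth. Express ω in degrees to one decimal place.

21.3°

Behrmann is a cylindrical equal-area projection with standard parallels at ±30°. For cylindrical equal-area with standard parallel φ₀, h = cos φ / cos φ₀ and k = cos φ₀ / cos φ, so h·k = 1.
At 44.1°: h = 0.8292, k = 1.206; principal scales a = 1.206, b = 0.8292.
sin(ω/2) = (a − b)/(a + b) = 0.3767/2.035 = 0.1851, so ω = 2 arcsin(0.1851) ≈ 21.3°.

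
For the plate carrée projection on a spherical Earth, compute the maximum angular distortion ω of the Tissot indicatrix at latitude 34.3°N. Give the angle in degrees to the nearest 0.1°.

In the plate carrée (x = Rλ, y = Rφ), meridians are true-scale (h = 1) and parallels are stretched by k = sec φ.
At 34.3°: h = 1.000, k = 1.211; principal scales a = 1.211, b = 1.000.
sin(ω/2) = (a − b)/(a + b) = 0.2105/2.211 = 0.09523, so ω = 2 arcsin(0.09523) ≈ 10.9°.

10.9°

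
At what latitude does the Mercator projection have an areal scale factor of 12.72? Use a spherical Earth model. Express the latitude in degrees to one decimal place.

73.7°

Mercator areal scale is sec²φ.
sec²φ = 12.72  ⇒  cos²φ = 0.07862  ⇒  cos φ = 0.2804.
φ = arccos(0.2804) ≈ 73.7°.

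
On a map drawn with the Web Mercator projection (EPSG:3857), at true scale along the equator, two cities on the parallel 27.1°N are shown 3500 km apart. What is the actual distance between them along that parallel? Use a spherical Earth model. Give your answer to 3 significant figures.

Mercator is conformal, so the point scale is isotropic: h = k = sec φ = 1/cos φ.
Along the parallel at 27.1°, map distances are exaggerated by k = sec 27.1° = 1.123.
True distance = 3500 / 1.123 = 3500 × cos 27.1° ≈ 3120 km.

3120 km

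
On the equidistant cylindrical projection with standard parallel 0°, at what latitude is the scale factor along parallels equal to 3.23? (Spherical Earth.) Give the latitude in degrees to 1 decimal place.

Plate carrée: h = 1, k = sec φ along parallels.
sec φ = 3.23  ⇒  cos φ = 0.3096  ⇒  φ ≈ 72.0°.

72.0°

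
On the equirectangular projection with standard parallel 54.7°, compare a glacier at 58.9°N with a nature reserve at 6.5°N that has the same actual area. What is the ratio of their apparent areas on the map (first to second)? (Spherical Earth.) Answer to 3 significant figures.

In the equirectangular projection with standard parallel φ₀ = 54.7° (x = Rλ cos φ₀, y = Rφ), meridians are true-scale (h = 1) and the parallel scale is k = cos φ₀ / cos φ.
Areal scale at 58.9°: h·k = 1.000 × 1.119 = 1.119.
Areal scale at 6.5°: h·k = 1.000 × 0.5816 = 0.5816.
Ratio = 1.119/0.5816 ≈ 1.92.

1.92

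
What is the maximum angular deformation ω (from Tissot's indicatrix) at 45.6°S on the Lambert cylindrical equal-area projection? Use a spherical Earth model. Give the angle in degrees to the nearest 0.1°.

40.1°

The Lambert cylindrical equal-area projection is the cylindrical equal-area projection with its standard parallel at the equator (φ₀ = 0). A cylindrical equal-area projection with standard parallel φ₀ has meridian scale h = cos φ / cos φ₀ and parallel scale k = cos φ₀ / cos φ (so areas are preserved, h·k = 1).
At 45.6°: h = 0.6997, k = 1.429; principal scales a = 1.429, b = 0.6997.
sin(ω/2) = (a − b)/(a + b) = 0.7296/2.129 = 0.3427, so ω = 2 arcsin(0.3427) ≈ 40.1°.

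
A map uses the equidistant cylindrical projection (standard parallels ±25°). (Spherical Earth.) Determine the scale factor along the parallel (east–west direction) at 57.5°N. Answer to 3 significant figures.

1.69

With standard parallel φ₀ = 25°, the equirectangular projection gives x = Rλ cos φ₀, y = Rφ, so h = 1 and k = cos 25° / cos φ.
k = cos 25° / cos 57.5° = 0.9063/0.5373 = 1.687.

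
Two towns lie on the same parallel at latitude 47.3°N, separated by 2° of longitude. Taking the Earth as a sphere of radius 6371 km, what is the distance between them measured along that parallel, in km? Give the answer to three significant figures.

151 km

Arc length along a parallel = R cos φ · Δλ (with Δλ in radians).
= 6371 × cos 47.3° × (2° × π/180) = 6371 × 0.6782 × 0.03491 ≈ 151 km.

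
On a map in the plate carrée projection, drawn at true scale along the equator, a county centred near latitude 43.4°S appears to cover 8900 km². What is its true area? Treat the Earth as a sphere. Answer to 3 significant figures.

Plate carrée maps x = Rλ, y = Rφ. The meridian scale is h = 1 and the parallel scale is k = 1/cos φ = sec φ.
Areal scale = h·k = 1 × sec φ; at 43.4°, h = 1.000, k = 1.376, so h·k = 1.376.
True area = apparent / (areal scale) = 8900 / 1.376 ≈ 6470 km².

6470 km²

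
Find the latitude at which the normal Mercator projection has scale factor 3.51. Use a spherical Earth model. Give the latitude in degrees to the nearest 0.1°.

73.4°

Mercator scale is k = sec φ = 1/cos φ.
1/cos φ = 3.51  ⇒  cos φ = 0.2849  ⇒  φ = arccos(0.2849) ≈ 73.4°.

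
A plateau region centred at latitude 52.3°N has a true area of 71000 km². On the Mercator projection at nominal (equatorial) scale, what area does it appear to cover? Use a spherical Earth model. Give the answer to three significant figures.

For Mercator, h = k = sec φ (a conformal cylindrical projection has a single point scale, 1/cos φ).
Areal scale = k² = sec²φ = 1/cos²(52.3°) = 1/0.6115² = 2.674.
Apparent area = 71000 × 2.674 ≈ 190000 km².

190000 km²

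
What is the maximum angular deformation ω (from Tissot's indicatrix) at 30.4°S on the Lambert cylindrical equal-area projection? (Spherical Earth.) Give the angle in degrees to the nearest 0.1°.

16.9°

The Lambert cylindrical equal-area projection is the cylindrical equal-area projection with its standard parallel at the equator (φ₀ = 0). A cylindrical equal-area projection with standard parallel φ₀ has meridian scale h = cos φ / cos φ₀ and parallel scale k = cos φ₀ / cos φ (so areas are preserved, h·k = 1).
At 30.4°: h = 0.8625, k = 1.159; principal scales a = 1.159, b = 0.8625.
sin(ω/2) = (a − b)/(a + b) = 0.2969/2.022 = 0.1468, so ω = 2 arcsin(0.1468) ≈ 16.9°.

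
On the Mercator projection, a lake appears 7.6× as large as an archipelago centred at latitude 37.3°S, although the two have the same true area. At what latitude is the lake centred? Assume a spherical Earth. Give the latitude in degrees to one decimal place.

73.2°

Mercator areal scale is sec²φ, so apparent-area ratio = sec²φ₁ / sec²φ₂ = cos²φ₂ / cos²φ₁.
cos²φ₂ / cos²φ₁ = 7.6  ⇒  cos φ₁ = cos 37.3° / √7.6 = 0.7955/2.757 = 0.2885.
φ₁ = arccos(0.2885) ≈ 73.2°.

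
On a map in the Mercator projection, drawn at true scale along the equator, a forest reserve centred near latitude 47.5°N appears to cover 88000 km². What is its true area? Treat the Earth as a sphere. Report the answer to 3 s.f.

40200 km²

For Mercator, h = k = sec φ (a conformal cylindrical projection has a single point scale, 1/cos φ).
Areal scale = k² = sec²φ = 1/cos²(47.5°) = 1/0.6756² = 2.191.
True area = apparent / (areal scale) = 88000 / 2.191 ≈ 40200 km².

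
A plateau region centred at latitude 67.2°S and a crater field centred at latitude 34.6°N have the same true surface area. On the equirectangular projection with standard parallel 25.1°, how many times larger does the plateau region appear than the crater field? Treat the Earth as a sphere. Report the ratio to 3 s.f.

The equidistant cylindrical projection with φ₀ = 25.1° has h = 1 (meridians true) and k = cos φ₀ / cos φ along parallels.
Areal scale at 67.2°: h·k = 1.000 × 2.337 = 2.337.
Areal scale at 34.6°: h·k = 1.000 × 1.100 = 1.100.
Ratio = 2.337/1.100 ≈ 2.12.

2.12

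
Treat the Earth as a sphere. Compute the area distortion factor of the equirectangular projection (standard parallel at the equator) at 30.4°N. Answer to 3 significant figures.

1.16

For the equirectangular projection with φ₀ = 0 (plate carrée), h = 1 along meridians and k = sec φ along parallels.
Areal scale = h·k = 1 × sec φ; at 30.4°, h = 1.000, k = 1.159, so h·k = 1.159.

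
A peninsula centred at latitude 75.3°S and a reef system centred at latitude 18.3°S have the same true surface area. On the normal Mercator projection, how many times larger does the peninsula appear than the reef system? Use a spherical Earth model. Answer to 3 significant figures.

Mercator areal scale is sec²φ.
At 75.3°: sec²(75.3°) = 1/0.2538² = 15.53.
At 18.3°: sec²(18.3°) = 1/0.9494² = 1.109.
Ratio = 15.53/1.109 = cos²(18.3°)/cos²(75.3°) ≈ 14.0.

14.0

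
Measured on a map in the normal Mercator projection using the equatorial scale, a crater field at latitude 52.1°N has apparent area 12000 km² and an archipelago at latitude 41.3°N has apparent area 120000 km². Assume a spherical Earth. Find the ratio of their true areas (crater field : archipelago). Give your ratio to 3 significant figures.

0.0669

On Mercator the areal scale is sec²φ, so true area = apparent × cos²φ.
True area of crater field: 12000 × cos²(52.1°) = 12000 × 0.3773 = 4528 km².
True area of archipelago: 120000 × cos²(41.3°) = 120000 × 0.5644 = 67730 km².
Ratio = 4528 / 67730 ≈ 0.0669.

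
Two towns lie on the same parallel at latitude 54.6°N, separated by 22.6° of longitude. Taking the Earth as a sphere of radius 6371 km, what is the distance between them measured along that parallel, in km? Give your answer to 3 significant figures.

1460 km

Arc length along a parallel = R cos φ · Δλ (with Δλ in radians).
= 6371 × cos 54.6° × (22.6° × π/180) = 6371 × 0.5793 × 0.3944 ≈ 1460 km.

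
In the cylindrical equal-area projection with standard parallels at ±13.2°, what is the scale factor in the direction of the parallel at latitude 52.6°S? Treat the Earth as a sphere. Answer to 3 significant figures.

1.60

A cylindrical equal-area projection with standard parallel φ₀ has meridian scale h = cos φ / cos φ₀ and parallel scale k = cos φ₀ / cos φ (so areas are preserved, h·k = 1).
k = cos 13.2° / cos 52.6° = 0.9736/0.6074 = 1.603.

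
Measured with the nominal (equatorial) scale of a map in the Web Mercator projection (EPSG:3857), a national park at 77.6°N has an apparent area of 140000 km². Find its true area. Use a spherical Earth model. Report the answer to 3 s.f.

6460 km²

For Mercator, h = k = sec φ (a conformal cylindrical projection has a single point scale, 1/cos φ).
Areal scale = k² = sec²φ = 1/cos²(77.6°) = 1/0.2147² = 21.69.
True area = apparent / (areal scale) = 140000 / 21.69 ≈ 6460 km².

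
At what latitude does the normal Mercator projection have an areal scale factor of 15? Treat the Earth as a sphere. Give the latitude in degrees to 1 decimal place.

75.0°

Mercator areal scale is sec²φ.
sec²φ = 15  ⇒  cos²φ = 0.06667  ⇒  cos φ = 0.2582.
φ = arccos(0.2582) ≈ 75.0°.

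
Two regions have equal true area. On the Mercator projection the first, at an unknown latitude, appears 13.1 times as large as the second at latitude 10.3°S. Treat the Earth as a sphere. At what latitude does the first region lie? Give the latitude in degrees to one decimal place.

74.2°

Mercator areal scale is sec²φ, so apparent-area ratio = sec²φ₁ / sec²φ₂ = cos²φ₂ / cos²φ₁.
cos²φ₂ / cos²φ₁ = 13.1  ⇒  cos φ₁ = cos 10.3° / √13.1 = 0.9839/3.619 = 0.2718.
φ₁ = arccos(0.2718) ≈ 74.2°.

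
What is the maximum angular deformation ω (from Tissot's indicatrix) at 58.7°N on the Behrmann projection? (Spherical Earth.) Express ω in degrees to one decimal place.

The Behrmann projection is cylindrical equal-area with φ₀ = 30°. A cylindrical equal-area projection with standard parallel φ₀ has meridian scale h = cos φ / cos φ₀ and parallel scale k = cos φ₀ / cos φ (so areas are preserved, h·k = 1).
At 58.7°: h = 0.5999, k = 1.667; principal scales a = 1.667, b = 0.5999.
sin(ω/2) = (a − b)/(a + b) = 1.067/2.267 = 0.4707, so ω = 2 arcsin(0.4707) ≈ 56.2°.

56.2°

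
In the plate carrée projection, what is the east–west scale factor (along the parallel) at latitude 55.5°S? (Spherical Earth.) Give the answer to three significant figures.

1.77

Plate carrée maps x = Rλ, y = Rφ. The meridian scale is h = 1 and the parallel scale is k = 1/cos φ = sec φ.
k = 1/cos 55.5° = 1/0.5664 = 1.766.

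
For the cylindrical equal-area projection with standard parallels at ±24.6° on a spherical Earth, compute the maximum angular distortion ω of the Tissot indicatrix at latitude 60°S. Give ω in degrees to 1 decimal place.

64.8°

A cylindrical equal-area projection with standard parallel φ₀ has meridian scale h = cos φ / cos φ₀ and parallel scale k = cos φ₀ / cos φ (so areas are preserved, h·k = 1).
At 60°: h = 0.5499, k = 1.818; principal scales a = 1.818, b = 0.5499.
sin(ω/2) = (a − b)/(a + b) = 1.269/2.368 = 0.5356, so ω = 2 arcsin(0.5356) ≈ 64.8°.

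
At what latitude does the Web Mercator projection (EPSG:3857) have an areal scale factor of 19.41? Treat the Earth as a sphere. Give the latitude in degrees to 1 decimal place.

76.9°

Mercator areal scale is sec²φ.
sec²φ = 19.41  ⇒  cos²φ = 0.05152  ⇒  cos φ = 0.2270.
φ = arccos(0.2270) ≈ 76.9°.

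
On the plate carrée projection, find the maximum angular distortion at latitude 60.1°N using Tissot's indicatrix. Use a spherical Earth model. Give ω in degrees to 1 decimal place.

For the equirectangular projection with φ₀ = 0 (plate carrée), h = 1 along meridians and k = sec φ along parallels.
At 60.1°: h = 1.000, k = 2.006; principal scales a = 2.006, b = 1.000.
sin(ω/2) = (a − b)/(a + b) = 1.006/3.006 = 0.3347, so ω = 2 arcsin(0.3347) ≈ 39.1°.

39.1°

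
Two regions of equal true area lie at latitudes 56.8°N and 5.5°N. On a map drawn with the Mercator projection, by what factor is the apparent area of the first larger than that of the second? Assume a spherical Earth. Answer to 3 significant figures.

3.30

Mercator areal scale is sec²φ.
At 56.8°: sec²(56.8°) = 1/0.5476² = 3.335.
At 5.5°: sec²(5.5°) = 1/0.9954² = 1.009.
Ratio = 3.335/1.009 = cos²(5.5°)/cos²(56.8°) ≈ 3.30.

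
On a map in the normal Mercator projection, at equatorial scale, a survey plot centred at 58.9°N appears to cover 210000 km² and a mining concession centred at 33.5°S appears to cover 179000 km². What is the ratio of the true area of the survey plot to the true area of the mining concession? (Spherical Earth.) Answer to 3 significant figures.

Since Mercator area scale is 1/cos²φ, the true area equals the apparent area multiplied by cos²φ.
True area of survey plot: 210000 × cos²(58.9°) = 210000 × 0.2668 = 56030 km².
True area of mining concession: 179000 × cos²(33.5°) = 179000 × 0.6954 = 124500 km².
Ratio = 56030 / 124500 ≈ 0.450.

0.450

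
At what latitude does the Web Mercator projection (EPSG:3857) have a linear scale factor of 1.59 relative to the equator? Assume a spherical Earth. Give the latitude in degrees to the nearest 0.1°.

51.0°

Mercator scale is k = sec φ = 1/cos φ.
1/cos φ = 1.59  ⇒  cos φ = 0.6289  ⇒  φ = arccos(0.6289) ≈ 51.0°.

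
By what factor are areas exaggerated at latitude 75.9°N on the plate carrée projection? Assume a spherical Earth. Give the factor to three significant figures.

Plate carrée maps x = Rλ, y = Rφ. The meridian scale is h = 1 and the parallel scale is k = 1/cos φ = sec φ.
Areal scale = h·k = 1 × sec φ; at 75.9°, h = 1.000, k = 4.105, so h·k = 4.105.

4.10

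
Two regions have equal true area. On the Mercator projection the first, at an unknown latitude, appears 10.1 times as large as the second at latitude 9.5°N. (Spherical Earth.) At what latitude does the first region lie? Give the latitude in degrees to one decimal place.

On Mercator, (apparent₁)/(apparent₂) = sec²φ₁ / sec²φ₂ when true areas are equal.
cos²φ₂ / cos²φ₁ = 10.1  ⇒  cos φ₁ = cos 9.5° / √10.1 = 0.9863/3.178 = 0.3103.
φ₁ = arccos(0.3103) ≈ 71.9°.

71.9°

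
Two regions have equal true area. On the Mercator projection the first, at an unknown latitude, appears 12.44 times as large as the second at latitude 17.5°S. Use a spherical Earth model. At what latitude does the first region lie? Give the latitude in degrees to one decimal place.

On Mercator, (apparent₁)/(apparent₂) = sec²φ₁ / sec²φ₂ when true areas are equal.
cos²φ₂ / cos²φ₁ = 12.44  ⇒  cos φ₁ = cos 17.5° / √12.44 = 0.9537/3.527 = 0.2704.
φ₁ = arccos(0.2704) ≈ 74.3°.

74.3°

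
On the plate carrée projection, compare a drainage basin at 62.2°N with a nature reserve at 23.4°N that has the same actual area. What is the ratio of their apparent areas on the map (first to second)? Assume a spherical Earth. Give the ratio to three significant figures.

1.97

Plate carrée maps x = Rλ, y = Rφ. The meridian scale is h = 1 and the parallel scale is k = 1/cos φ = sec φ.
Areal scale at 62.2°: h·k = 1.000 × 2.144 = 2.144.
Areal scale at 23.4°: h·k = 1.000 × 1.090 = 1.090.
Ratio = 2.144/1.090 ≈ 1.97.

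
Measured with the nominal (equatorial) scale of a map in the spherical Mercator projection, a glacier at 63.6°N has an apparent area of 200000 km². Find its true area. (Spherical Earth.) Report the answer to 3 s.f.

39500 km²

The Mercator projection is conformal; its linear scale factor is the same in every direction and equals sec φ = 1/cos φ.
Areal scale = k² = sec²φ = 1/cos²(63.6°) = 1/0.4446² = 5.058.
True area = apparent / (areal scale) = 200000 / 5.058 ≈ 39500 km².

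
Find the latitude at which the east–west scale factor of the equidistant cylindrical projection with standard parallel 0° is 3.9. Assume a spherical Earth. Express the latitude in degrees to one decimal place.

Plate carrée: h = 1, k = sec φ along parallels.
sec φ = 3.9  ⇒  cos φ = 0.2564  ⇒  φ ≈ 75.1°.

75.1°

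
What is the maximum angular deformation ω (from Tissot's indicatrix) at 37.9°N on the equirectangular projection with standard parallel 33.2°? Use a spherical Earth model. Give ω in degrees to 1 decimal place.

In the equirectangular projection with standard parallel φ₀ = 33.2° (x = Rλ cos φ₀, y = Rφ), meridians are true-scale (h = 1) and the parallel scale is k = cos φ₀ / cos φ.
At 37.9°: h = 1.000, k = 1.060; principal scales a = 1.060, b = 1.000.
sin(ω/2) = (a − b)/(a + b) = 0.06042/2.060 = 0.02933, so ω = 2 arcsin(0.02933) ≈ 3.4°.

3.4°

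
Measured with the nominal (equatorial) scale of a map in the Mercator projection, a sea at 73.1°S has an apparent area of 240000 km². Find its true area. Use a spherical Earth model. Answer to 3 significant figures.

The Mercator projection is conformal; its linear scale factor is the same in every direction and equals sec φ = 1/cos φ.
Areal scale = k² = sec²φ = 1/cos²(73.1°) = 1/0.2907² = 11.83.
True area = apparent / (areal scale) = 240000 / 11.83 ≈ 20300 km².

20300 km²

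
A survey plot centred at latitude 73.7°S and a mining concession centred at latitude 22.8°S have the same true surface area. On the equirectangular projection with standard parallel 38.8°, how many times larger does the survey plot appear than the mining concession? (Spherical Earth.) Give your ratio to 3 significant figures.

The equidistant cylindrical projection with φ₀ = 38.8° has h = 1 (meridians true) and k = cos φ₀ / cos φ along parallels.
Areal scale at 73.7°: h·k = 1.000 × 2.777 = 2.777.
Areal scale at 22.8°: h·k = 1.000 × 0.8454 = 0.8454.
Ratio = 2.777/0.8454 ≈ 3.28.

3.28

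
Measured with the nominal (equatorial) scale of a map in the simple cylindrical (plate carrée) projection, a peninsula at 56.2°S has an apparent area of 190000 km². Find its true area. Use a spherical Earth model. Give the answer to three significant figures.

For the equirectangular projection with φ₀ = 0 (plate carrée), h = 1 along meridians and k = sec φ along parallels.
Areal scale = h·k = 1 × sec φ; at 56.2°, h = 1.000, k = 1.798, so h·k = 1.798.
True area = apparent / (areal scale) = 190000 / 1.798 ≈ 106000 km².

106000 km²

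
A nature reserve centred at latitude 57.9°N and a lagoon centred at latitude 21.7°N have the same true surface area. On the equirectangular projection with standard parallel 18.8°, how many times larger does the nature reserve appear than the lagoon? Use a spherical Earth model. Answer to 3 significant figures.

1.75

In the equirectangular projection with standard parallel φ₀ = 18.8° (x = Rλ cos φ₀, y = Rφ), meridians are true-scale (h = 1) and the parallel scale is k = cos φ₀ / cos φ.
Areal scale at 57.9°: h·k = 1.000 × 1.781 = 1.781.
Areal scale at 21.7°: h·k = 1.000 × 1.019 = 1.019.
Ratio = 1.781/1.019 ≈ 1.75.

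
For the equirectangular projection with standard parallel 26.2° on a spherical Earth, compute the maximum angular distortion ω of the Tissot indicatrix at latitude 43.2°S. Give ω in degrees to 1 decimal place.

The equidistant cylindrical projection with φ₀ = 26.2° has h = 1 (meridians true) and k = cos φ₀ / cos φ along parallels.
At 43.2°: h = 1.000, k = 1.231; principal scales a = 1.231, b = 1.000.
sin(ω/2) = (a − b)/(a + b) = 0.2309/2.231 = 0.1035, so ω = 2 arcsin(0.1035) ≈ 11.9°.

11.9°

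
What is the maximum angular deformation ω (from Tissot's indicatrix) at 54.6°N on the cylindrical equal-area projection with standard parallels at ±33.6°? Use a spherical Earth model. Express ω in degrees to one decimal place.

40.7°

Cylindrical equal-area (φ₀ = 33.6°): h = cos φ / cos 33.6° along meridians, k = cos 33.6° / cos φ along parallels; h·k = 1.
At 54.6°: h = 0.6955, k = 1.438; principal scales a = 1.438, b = 0.6955.
sin(ω/2) = (a − b)/(a + b) = 0.7424/2.133 = 0.3480, so ω = 2 arcsin(0.3480) ≈ 40.7°.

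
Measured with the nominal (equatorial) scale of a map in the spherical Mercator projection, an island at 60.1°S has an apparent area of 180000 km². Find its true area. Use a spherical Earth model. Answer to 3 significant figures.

44700 km²

Mercator is conformal, so the point scale is isotropic: h = k = sec φ = 1/cos φ.
Areal scale = k² = sec²φ = 1/cos²(60.1°) = 1/0.4985² = 4.024.
True area = apparent / (areal scale) = 180000 / 4.024 ≈ 44700 km².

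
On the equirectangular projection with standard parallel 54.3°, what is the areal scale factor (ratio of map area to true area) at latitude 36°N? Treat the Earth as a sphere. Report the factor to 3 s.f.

In the equirectangular projection with standard parallel φ₀ = 54.3° (x = Rλ cos φ₀, y = Rφ), meridians are true-scale (h = 1) and the parallel scale is k = cos φ₀ / cos φ.
Areal scale = h·k = 1 × cos φ₀ / cos φ; at 36°, h = 1.000, k = 0.7213, so h·k = 0.7213.

0.721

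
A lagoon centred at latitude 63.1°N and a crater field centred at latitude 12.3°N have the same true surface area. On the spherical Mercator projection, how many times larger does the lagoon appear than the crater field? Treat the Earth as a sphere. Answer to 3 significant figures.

Mercator areal scale is sec²φ.
At 63.1°: sec²(63.1°) = 1/0.4524² = 4.885.
At 12.3°: sec²(12.3°) = 1/0.9770² = 1.048.
Ratio = 4.885/1.048 = cos²(12.3°)/cos²(63.1°) ≈ 4.66.

4.66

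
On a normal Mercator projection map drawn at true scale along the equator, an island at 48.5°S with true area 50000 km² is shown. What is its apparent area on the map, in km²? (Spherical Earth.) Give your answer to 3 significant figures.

For Mercator, h = k = sec φ (a conformal cylindrical projection has a single point scale, 1/cos φ).
Areal scale = k² = sec²φ = 1/cos²(48.5°) = 1/0.6626² = 2.278.
Apparent area = 50000 × 2.278 ≈ 114000 km².

114000 km²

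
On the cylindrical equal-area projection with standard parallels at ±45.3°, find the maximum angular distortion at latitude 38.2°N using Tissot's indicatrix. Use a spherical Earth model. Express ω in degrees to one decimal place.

A cylindrical equal-area projection with standard parallel φ₀ has meridian scale h = cos φ / cos φ₀ and parallel scale k = cos φ₀ / cos φ (so areas are preserved, h·k = 1).
At 38.2°: h = 1.117, k = 0.8951; principal scales a = 1.117, b = 0.8951.
sin(ω/2) = (a − b)/(a + b) = 0.2222/2.012 = 0.1104, so ω = 2 arcsin(0.1104) ≈ 12.7°.

12.7°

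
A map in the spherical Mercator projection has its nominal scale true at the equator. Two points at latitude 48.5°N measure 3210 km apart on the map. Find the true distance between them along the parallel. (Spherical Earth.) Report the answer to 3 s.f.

2130 km

The Mercator projection is conformal; its linear scale factor is the same in every direction and equals sec φ = 1/cos φ.
Along the parallel at 48.5°, map distances are exaggerated by k = sec 48.5° = 1.509.
True distance = 3210 / 1.509 = 3210 × cos 48.5° ≈ 2130 km.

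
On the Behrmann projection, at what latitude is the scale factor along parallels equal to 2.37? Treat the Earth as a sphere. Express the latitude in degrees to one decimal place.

The Behrmann projection is cylindrical equal-area with φ₀ = 30°. For cylindrical equal-area with standard parallel φ₀, h = cos φ / cos φ₀ and k = cos φ₀ / cos φ, so h·k = 1.
k = cos φ₀ / cos φ = 2.37  ⇒  cos φ = cos 30° / 2.37 = 0.3654.
φ = arccos(0.3654) ≈ 68.6°.

68.6°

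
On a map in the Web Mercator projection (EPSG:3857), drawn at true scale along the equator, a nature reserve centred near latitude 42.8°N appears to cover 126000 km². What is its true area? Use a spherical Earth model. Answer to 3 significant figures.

Mercator is conformal, so the point scale is isotropic: h = k = sec φ = 1/cos φ.
Areal scale = k² = sec²φ = 1/cos²(42.8°) = 1/0.7337² = 1.857.
True area = apparent / (areal scale) = 126000 / 1.857 ≈ 67800 km².

67800 km²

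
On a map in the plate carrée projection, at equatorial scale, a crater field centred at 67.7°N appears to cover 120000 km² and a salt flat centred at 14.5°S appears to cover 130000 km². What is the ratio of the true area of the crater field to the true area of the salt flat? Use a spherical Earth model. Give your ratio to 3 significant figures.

0.362

Plate carrée has h = 1 and k = sec φ, giving areal scale sec φ; true area = (apparent area) · cos φ.
True area of crater field: 120000 × cos(67.7°) = 120000 × 0.3795 = 45530 km².
True area of salt flat: 130000 × cos(14.5°) = 130000 × 0.9681 = 125900 km².
Ratio = 45530 / 125900 ≈ 0.362.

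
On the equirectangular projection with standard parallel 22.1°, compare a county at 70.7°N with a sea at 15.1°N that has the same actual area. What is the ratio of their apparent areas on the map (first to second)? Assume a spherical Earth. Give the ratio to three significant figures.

The equidistant cylindrical projection with φ₀ = 22.1° has h = 1 (meridians true) and k = cos φ₀ / cos φ along parallels.
Areal scale at 70.7°: h·k = 1.000 × 2.803 = 2.803.
Areal scale at 15.1°: h·k = 1.000 × 0.9597 = 0.9597.
Ratio = 2.803/0.9597 ≈ 2.92.

2.92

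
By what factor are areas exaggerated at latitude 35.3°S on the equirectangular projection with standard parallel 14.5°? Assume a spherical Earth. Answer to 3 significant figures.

1.19

With standard parallel φ₀ = 14.5°, the equirectangular projection gives x = Rλ cos φ₀, y = Rφ, so h = 1 and k = cos 14.5° / cos φ.
Areal scale = h·k = 1 × cos φ₀ / cos φ; at 35.3°, h = 1.000, k = 1.186, so h·k = 1.186.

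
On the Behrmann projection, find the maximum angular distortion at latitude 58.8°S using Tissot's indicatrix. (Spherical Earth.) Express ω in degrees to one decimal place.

The Behrmann projection is cylindrical equal-area with φ₀ = 30°. Cylindrical equal-area (φ₀ = 30°): h = cos φ / cos 30° along meridians, k = cos 30° / cos φ along parallels; h·k = 1.
At 58.8°: h = 0.5982, k = 1.672; principal scales a = 1.672, b = 0.5982.
sin(ω/2) = (a − b)/(a + b) = 1.074/2.270 = 0.4730, so ω = 2 arcsin(0.4730) ≈ 56.5°.

56.5°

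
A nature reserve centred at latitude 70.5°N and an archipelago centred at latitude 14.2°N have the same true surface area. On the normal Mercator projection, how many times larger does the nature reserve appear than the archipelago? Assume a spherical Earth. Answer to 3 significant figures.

8.43

Mercator areal scale is sec²φ.
At 70.5°: sec²(70.5°) = 1/0.3338² = 8.974.
At 14.2°: sec²(14.2°) = 1/0.9694² = 1.064.
Ratio = 8.974/1.064 = cos²(14.2°)/cos²(70.5°) ≈ 8.43.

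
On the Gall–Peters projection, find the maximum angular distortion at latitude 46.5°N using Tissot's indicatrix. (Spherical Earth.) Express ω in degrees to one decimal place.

The Gall–Peters projection is cylindrical equal-area with φ₀ = 45°. For cylindrical equal-area with standard parallel φ₀, h = cos φ / cos φ₀ and k = cos φ₀ / cos φ, so h·k = 1.
At 46.5°: h = 0.9735, k = 1.027; principal scales a = 1.027, b = 0.9735.
sin(ω/2) = (a − b)/(a + b) = 0.05376/2.001 = 0.02687, so ω = 2 arcsin(0.02687) ≈ 3.1°.

3.1°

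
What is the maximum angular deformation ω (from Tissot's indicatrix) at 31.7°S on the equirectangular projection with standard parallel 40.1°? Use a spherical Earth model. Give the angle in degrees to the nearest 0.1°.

6.1°

With standard parallel φ₀ = 40.1°, the equirectangular projection gives x = Rλ cos φ₀, y = Rφ, so h = 1 and k = cos 40.1° / cos φ.
At 31.7°: h = 1.000, k = 0.8990; principal scales a = 1.000, b = 0.8990.
sin(ω/2) = (a − b)/(a + b) = 0.1010/1.899 = 0.05316, so ω = 2 arcsin(0.05316) ≈ 6.1°.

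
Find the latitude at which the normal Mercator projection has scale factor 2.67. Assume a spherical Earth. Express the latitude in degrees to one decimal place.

Mercator scale is k = sec φ = 1/cos φ.
1/cos φ = 2.67  ⇒  cos φ = 0.3745  ⇒  φ = arccos(0.3745) ≈ 68.0°.

68.0°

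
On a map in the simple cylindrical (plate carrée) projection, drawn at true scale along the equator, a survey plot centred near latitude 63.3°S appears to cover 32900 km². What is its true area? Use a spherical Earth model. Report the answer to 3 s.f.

14800 km²

In the plate carrée (x = Rλ, y = Rφ), meridians are true-scale (h = 1) and parallels are stretched by k = sec φ.
Areal scale = h·k = 1 × sec φ; at 63.3°, h = 1.000, k = 2.226, so h·k = 2.226.
True area = apparent / (areal scale) = 32900 / 2.226 ≈ 14800 km².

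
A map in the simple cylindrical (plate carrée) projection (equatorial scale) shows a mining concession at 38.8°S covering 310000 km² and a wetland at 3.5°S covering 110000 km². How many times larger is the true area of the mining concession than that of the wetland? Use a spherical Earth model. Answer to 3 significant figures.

2.20

On the plate carrée, areal scale = h·k = 1 × sec φ, so true area = apparent × cos φ.
True area of mining concession: 310000 × cos(38.8°) = 310000 × 0.7793 = 241600 km².
True area of wetland: 110000 × cos(3.5°) = 110000 × 0.9981 = 109800 km².
Ratio = 241600 / 109800 ≈ 2.20.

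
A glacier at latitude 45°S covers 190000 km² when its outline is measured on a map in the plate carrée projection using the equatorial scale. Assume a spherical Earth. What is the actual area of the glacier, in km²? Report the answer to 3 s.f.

For the equirectangular projection with φ₀ = 0 (plate carrée), h = 1 along meridians and k = sec φ along parallels.
Areal scale = h·k = 1 × sec φ; at 45°, h = 1.000, k = 1.414, so h·k = 1.414.
True area = apparent / (areal scale) = 190000 / 1.414 ≈ 134000 km².

134000 km²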